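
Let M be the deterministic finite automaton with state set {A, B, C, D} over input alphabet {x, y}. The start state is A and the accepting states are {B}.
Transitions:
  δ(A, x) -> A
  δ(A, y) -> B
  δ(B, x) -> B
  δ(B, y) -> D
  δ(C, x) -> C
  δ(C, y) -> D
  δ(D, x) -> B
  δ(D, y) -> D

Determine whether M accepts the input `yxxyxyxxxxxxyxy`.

A --y--> B
B --x--> B
B --x--> B
B --y--> D
D --x--> B
B --y--> D
D --x--> B
B --x--> B
B --x--> B
B --x--> B
B --x--> B
B --x--> B
B --y--> D
D --x--> B
B --y--> D
End in state D, which is not an accepting state.

rejected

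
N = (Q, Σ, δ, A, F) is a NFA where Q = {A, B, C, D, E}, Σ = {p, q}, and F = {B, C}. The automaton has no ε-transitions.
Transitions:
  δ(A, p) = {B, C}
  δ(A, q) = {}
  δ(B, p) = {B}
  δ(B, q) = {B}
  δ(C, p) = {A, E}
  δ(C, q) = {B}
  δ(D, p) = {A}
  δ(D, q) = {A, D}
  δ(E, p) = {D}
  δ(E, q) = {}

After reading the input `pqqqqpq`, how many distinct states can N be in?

Start: {A}
read p: {B, C}
read q: {B}
read q: {B}
read q: {B}
read q: {B}
read p: {B}
read q: {B}
Final reachable set {B} has 1 state.

1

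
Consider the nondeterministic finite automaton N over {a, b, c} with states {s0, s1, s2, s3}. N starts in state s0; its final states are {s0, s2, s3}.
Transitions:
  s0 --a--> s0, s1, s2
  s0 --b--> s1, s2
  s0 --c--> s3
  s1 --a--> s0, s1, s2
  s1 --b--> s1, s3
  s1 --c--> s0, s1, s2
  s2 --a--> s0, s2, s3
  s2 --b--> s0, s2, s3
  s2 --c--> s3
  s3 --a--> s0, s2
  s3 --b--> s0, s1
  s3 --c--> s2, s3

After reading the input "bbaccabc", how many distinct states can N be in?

Start: {s0}
read b: {s1, s2}
read b: {s0, s1, s2, s3}
read a: {s0, s1, s2, s3}
read c: {s0, s1, s2, s3}
read c: {s0, s1, s2, s3}
read a: {s0, s1, s2, s3}
read b: {s0, s1, s2, s3}
read c: {s0, s1, s2, s3}
Final reachable set {s0, s1, s2, s3} has 4 states.

4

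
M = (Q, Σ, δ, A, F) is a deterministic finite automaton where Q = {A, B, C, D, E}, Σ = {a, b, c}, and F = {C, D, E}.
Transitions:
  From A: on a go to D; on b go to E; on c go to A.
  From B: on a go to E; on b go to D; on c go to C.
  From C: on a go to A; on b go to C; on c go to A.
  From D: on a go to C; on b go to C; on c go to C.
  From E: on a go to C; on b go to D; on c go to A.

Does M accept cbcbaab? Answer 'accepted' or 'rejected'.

A --c--> A
A --b--> E
E --c--> A
A --b--> E
E --a--> C
C --a--> A
A --b--> E
End in state E, which is an accepting state.

accepted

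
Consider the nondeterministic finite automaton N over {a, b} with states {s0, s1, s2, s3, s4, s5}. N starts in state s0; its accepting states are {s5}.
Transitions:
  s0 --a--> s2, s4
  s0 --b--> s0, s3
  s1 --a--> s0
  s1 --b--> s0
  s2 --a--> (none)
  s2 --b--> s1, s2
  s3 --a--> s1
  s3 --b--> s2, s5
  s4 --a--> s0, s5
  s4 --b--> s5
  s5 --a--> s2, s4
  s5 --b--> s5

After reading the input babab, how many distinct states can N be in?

5

Start: {s0}
read b: {s0, s3}
read a: {s1, s2, s4}
read b: {s0, s1, s2, s5}
read a: {s0, s2, s4}
read b: {s0, s1, s2, s3, s5}
Final reachable set {s0, s1, s2, s3, s5} has 5 states.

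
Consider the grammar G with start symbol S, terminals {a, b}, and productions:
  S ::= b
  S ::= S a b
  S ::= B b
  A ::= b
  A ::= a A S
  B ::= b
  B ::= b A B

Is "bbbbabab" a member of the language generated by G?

S ⇒ Sab ⇒ Sabab ⇒ Bbabab ⇒ bABbabab ⇒ bbBbabab ⇒ bbbbabab

yes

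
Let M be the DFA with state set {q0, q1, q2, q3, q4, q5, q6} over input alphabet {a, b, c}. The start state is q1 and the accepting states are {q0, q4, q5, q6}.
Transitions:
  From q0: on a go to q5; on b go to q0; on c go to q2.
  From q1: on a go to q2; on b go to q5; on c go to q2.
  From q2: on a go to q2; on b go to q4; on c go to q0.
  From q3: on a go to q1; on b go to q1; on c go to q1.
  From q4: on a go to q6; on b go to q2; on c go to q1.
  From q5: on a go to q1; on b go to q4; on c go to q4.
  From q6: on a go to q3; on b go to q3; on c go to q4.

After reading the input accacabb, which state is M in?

q1 --a--> q2
q2 --c--> q0
q0 --c--> q2
q2 --a--> q2
q2 --c--> q0
q0 --a--> q5
q5 --b--> q4
q4 --b--> q2

q2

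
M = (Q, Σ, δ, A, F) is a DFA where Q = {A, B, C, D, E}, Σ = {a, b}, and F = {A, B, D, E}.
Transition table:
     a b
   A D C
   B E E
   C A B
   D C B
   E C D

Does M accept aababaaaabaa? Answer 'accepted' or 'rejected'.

rejected

A --a--> D
D --a--> C
C --b--> B
B --a--> E
E --b--> D
D --a--> C
C --a--> A
A --a--> D
D --a--> C
C --b--> B
B --a--> E
E --a--> C
End in state C, which is not an accepting state.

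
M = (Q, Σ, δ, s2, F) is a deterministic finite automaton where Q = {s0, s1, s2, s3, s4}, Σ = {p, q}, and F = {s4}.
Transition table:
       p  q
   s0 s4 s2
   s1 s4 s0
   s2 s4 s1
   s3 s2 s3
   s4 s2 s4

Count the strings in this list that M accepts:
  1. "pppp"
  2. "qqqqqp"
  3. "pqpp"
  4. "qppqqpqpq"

2

"pppp": rejected
"qqqqqp": accepted
"pqpp": accepted
"qppqqpqpq": rejected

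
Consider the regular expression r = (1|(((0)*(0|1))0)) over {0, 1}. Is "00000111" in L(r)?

Neither 1 nor (((0)*(0|1))0) matches 00000111.

no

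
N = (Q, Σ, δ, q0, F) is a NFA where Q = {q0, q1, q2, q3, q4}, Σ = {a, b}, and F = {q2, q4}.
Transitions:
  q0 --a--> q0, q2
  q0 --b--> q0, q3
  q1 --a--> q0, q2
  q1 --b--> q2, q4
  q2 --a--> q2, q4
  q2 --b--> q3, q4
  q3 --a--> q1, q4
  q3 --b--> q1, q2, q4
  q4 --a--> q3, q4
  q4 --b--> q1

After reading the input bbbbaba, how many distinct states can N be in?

5

Start: {q0}
read b: {q0, q3}
read b: {q0, q1, q2, q3, q4}
read b: {q0, q1, q2, q3, q4}
read b: {q0, q1, q2, q3, q4}
read a: {q0, q1, q2, q3, q4}
read b: {q0, q1, q2, q3, q4}
read a: {q0, q1, q2, q3, q4}
Final reachable set {q0, q1, q2, q3, q4} has 5 states.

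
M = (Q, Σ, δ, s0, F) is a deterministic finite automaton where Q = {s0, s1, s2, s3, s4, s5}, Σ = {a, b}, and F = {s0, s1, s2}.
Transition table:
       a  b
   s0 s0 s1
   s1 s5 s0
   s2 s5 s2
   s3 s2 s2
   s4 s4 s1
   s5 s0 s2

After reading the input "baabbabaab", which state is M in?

s1

s0 --b--> s1
s1 --a--> s5
s5 --a--> s0
s0 --b--> s1
s1 --b--> s0
s0 --a--> s0
s0 --b--> s1
s1 --a--> s5
s5 --a--> s0
s0 --b--> s1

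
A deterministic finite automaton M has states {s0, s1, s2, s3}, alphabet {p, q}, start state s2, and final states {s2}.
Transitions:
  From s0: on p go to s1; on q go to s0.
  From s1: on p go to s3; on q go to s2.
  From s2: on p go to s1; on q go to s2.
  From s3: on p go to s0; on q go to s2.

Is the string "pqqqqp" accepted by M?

s2 --p--> s1
s1 --q--> s2
s2 --q--> s2
s2 --q--> s2
s2 --q--> s2
s2 --p--> s1
End in state s1, which is not an accepting state.

rejected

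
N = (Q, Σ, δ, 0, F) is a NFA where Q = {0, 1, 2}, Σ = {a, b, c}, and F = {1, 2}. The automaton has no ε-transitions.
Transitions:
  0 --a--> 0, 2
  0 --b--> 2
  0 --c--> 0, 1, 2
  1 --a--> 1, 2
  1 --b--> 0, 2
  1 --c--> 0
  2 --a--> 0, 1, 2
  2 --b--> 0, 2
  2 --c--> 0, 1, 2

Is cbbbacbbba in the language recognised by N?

accepted

Start: {0}
read c: {0, 1, 2}
read b: {0, 2}
read b: {0, 2}
read b: {0, 2}
read a: {0, 1, 2}
read c: {0, 1, 2}
read b: {0, 2}
read b: {0, 2}
read b: {0, 2}
read a: {0, 1, 2}
Reachable ∩ accepting = {1, 2} — nonempty.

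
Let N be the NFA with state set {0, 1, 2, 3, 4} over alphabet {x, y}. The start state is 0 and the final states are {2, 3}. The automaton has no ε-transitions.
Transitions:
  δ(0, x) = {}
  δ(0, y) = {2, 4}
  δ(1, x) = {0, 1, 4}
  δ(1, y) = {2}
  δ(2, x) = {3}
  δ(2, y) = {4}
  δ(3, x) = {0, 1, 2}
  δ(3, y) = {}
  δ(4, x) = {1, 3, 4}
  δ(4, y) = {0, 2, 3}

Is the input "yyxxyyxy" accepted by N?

accepted

Start: {0}
read y: {2, 4}
read y: {0, 2, 3, 4}
read x: {0, 1, 2, 3, 4}
read x: {0, 1, 2, 3, 4}
read y: {0, 2, 3, 4}
read y: {0, 2, 3, 4}
read x: {0, 1, 2, 3, 4}
read y: {0, 2, 3, 4}
Reachable ∩ accepting = {2, 3} — nonempty.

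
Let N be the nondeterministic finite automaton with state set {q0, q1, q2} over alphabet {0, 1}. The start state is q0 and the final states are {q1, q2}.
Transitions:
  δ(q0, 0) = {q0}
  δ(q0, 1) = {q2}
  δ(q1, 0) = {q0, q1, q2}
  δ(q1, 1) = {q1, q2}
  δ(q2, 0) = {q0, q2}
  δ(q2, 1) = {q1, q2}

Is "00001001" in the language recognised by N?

accepted

Start: {q0}
read 0: {q0}
read 0: {q0}
read 0: {q0}
read 0: {q0}
read 1: {q2}
read 0: {q0, q2}
read 0: {q0, q2}
read 1: {q1, q2}
Reachable ∩ accepting = {q1, q2} — nonempty.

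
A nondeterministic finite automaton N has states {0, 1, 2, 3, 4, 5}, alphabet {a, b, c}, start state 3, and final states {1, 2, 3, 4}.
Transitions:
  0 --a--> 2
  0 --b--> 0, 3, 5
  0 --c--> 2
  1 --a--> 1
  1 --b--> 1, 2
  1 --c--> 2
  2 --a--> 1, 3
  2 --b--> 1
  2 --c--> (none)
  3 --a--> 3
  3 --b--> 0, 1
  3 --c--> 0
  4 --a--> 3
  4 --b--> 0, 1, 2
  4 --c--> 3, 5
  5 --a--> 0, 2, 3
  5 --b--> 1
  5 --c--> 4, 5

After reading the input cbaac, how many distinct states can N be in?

Start: {3}
read c: {0}
read b: {0, 3, 5}
read a: {0, 2, 3}
read a: {1, 2, 3}
read c: {0, 2}
Final reachable set {0, 2} has 2 states.

2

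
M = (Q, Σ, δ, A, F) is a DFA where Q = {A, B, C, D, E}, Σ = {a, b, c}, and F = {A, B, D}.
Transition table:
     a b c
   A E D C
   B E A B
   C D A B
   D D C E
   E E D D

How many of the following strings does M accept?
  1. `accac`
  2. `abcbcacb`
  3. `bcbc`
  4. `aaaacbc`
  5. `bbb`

3

`accac`: accepted
`abcbcacb`: rejected
`bcbc`: rejected
`aaaacbc`: accepted
`bbb`: accepted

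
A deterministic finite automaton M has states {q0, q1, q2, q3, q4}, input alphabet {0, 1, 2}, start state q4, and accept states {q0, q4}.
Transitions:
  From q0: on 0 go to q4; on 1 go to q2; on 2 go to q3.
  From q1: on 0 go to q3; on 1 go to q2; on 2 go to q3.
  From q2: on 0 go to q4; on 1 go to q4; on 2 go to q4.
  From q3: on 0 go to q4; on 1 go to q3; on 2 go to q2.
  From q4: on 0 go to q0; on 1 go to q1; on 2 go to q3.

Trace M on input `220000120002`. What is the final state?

q3

q4 --2--> q3
q3 --2--> q2
q2 --0--> q4
q4 --0--> q0
q0 --0--> q4
q4 --0--> q0
q0 --1--> q2
q2 --2--> q4
q4 --0--> q0
q0 --0--> q4
q4 --0--> q0
q0 --2--> q3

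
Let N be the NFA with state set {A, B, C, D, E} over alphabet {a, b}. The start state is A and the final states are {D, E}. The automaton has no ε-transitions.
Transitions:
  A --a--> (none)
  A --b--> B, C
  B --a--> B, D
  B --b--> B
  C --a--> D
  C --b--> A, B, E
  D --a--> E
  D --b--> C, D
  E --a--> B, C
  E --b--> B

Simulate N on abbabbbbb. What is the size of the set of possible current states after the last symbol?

Start: {A}
read a: {}
The reachable set is empty and stays empty for the remaining 8 symbols.
Final reachable set {} has 0 states.

0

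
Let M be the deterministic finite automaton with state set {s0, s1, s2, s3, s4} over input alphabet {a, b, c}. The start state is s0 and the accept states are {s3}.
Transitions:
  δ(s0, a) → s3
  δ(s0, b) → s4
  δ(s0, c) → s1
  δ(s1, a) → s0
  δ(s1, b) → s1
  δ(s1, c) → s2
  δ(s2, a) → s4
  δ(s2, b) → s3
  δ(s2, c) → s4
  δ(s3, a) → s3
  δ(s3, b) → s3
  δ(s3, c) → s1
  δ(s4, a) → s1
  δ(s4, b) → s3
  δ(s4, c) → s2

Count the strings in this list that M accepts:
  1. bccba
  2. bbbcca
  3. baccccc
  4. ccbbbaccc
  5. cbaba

bccba: accepted
bbbcca: rejected
baccccc: rejected
ccbbbaccc: rejected
cbaba: rejected

1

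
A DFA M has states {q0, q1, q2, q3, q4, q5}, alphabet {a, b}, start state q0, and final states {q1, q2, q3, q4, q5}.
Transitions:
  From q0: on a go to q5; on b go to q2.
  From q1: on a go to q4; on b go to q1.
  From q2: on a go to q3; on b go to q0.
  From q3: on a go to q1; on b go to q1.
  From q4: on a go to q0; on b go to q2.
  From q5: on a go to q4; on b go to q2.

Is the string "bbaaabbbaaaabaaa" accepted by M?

q0 --b--> q2
q2 --b--> q0
q0 --a--> q5
q5 --a--> q4
q4 --a--> q0
q0 --b--> q2
q2 --b--> q0
q0 --b--> q2
q2 --a--> q3
q3 --a--> q1
q1 --a--> q4
q4 --a--> q0
q0 --b--> q2
q2 --a--> q3
q3 --a--> q1
q1 --a--> q4
End in state q4, which is an accepting state.

accepted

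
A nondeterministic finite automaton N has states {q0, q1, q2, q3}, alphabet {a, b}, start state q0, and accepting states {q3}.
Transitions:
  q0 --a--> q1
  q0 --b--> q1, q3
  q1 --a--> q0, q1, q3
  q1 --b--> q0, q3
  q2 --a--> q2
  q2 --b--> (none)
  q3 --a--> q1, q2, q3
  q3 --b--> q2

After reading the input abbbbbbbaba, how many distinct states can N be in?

Start: {q0}
read a: {q1}
read b: {q0, q3}
read b: {q1, q2, q3}
read b: {q0, q2, q3}
read b: {q1, q2, q3}
read b: {q0, q2, q3}
read b: {q1, q2, q3}
read b: {q0, q2, q3}
read a: {q1, q2, q3}
read b: {q0, q2, q3}
read a: {q1, q2, q3}
Final reachable set {q1, q2, q3} has 3 states.

3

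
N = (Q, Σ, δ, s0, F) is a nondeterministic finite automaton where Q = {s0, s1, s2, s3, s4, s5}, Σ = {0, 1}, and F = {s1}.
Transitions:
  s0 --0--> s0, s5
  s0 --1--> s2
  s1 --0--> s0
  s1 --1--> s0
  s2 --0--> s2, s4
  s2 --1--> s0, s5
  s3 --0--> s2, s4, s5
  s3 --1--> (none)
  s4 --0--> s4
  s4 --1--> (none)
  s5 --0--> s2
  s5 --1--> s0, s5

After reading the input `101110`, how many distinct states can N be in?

4

Start: {s0}
read 1: {s2}
read 0: {s2, s4}
read 1: {s0, s5}
read 1: {s0, s2, s5}
read 1: {s0, s2, s5}
read 0: {s0, s2, s4, s5}
Final reachable set {s0, s2, s4, s5} has 4 states.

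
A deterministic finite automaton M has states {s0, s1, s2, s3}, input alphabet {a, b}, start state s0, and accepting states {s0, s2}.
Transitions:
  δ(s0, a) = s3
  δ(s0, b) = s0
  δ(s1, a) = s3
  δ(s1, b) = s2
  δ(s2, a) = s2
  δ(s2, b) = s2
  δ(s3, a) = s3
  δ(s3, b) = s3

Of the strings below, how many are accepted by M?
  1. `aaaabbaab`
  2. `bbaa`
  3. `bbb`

1

`aaaabbaab`: rejected
`bbaa`: rejected
`bbb`: accepted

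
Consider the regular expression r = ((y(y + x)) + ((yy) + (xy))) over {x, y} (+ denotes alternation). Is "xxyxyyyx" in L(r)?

Neither (y(y+x)) nor ((yy)+(xy)) matches xxyxyyyx.

no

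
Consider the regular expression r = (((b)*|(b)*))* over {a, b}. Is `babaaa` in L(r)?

no

babaaa cannot be split into zero or more pieces each matching ((b)*|(b)*).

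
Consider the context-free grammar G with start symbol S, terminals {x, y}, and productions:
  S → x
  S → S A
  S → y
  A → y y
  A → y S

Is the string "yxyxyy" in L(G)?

no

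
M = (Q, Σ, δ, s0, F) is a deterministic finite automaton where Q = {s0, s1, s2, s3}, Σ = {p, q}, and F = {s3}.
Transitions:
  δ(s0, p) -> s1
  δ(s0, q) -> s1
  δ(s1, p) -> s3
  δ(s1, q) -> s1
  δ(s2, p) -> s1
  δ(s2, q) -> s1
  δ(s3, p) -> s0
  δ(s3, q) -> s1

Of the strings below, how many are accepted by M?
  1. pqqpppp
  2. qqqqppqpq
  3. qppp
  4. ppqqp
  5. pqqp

pqqpppp: accepted
qqqqppqpq: rejected
qppp: rejected
ppqqp: accepted
pqqp: accepted

3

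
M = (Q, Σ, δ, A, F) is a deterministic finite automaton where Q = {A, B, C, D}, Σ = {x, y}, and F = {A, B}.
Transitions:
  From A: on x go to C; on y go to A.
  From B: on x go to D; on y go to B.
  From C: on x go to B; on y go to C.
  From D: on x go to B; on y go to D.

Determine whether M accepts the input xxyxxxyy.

A --x--> C
C --x--> B
B --y--> B
B --x--> D
D --x--> B
B --x--> D
D --y--> D
D --y--> D
End in state D, which is not an accepting state.

rejected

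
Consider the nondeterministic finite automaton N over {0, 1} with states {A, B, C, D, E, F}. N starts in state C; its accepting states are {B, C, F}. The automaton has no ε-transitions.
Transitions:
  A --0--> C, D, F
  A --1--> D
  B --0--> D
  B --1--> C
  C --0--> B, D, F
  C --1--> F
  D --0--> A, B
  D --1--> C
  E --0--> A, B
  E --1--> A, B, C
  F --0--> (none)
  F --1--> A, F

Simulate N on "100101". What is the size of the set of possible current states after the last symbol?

Start: {C}
read 1: {F}
read 0: {}
The reachable set is empty and stays empty for the remaining 4 symbols.
Final reachable set {} has 0 states.

0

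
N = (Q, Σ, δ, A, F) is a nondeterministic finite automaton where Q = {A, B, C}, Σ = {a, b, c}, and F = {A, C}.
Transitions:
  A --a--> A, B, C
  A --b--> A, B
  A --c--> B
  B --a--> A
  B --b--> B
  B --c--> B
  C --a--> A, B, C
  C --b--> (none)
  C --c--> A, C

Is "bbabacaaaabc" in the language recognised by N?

Start: {A}
read b: {A, B}
read b: {A, B}
read a: {A, B, C}
read b: {A, B}
read a: {A, B, C}
read c: {A, B, C}
read a: {A, B, C}
read a: {A, B, C}
read a: {A, B, C}
read a: {A, B, C}
read b: {A, B}
read c: {B}
Reachable ∩ accepting = {} — empty.

rejected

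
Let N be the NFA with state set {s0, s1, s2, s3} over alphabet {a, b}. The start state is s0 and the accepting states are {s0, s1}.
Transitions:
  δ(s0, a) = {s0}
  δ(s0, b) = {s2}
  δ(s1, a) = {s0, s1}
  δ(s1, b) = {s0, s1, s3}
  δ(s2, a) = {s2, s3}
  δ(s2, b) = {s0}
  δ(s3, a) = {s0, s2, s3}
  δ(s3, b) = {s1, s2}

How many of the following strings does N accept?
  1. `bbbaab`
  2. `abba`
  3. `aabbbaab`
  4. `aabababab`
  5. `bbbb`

5

`bbbaab`: accepted
`abba`: accepted
`aabbbaab`: accepted
`aabababab`: accepted
`bbbb`: accepted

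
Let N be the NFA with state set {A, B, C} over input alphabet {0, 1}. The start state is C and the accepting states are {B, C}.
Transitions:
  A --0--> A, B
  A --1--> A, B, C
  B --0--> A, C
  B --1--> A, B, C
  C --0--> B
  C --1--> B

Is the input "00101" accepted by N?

accepted

Start: {C}
read 0: {B}
read 0: {A, C}
read 1: {A, B, C}
read 0: {A, B, C}
read 1: {A, B, C}
Reachable ∩ accepting = {B, C} — nonempty.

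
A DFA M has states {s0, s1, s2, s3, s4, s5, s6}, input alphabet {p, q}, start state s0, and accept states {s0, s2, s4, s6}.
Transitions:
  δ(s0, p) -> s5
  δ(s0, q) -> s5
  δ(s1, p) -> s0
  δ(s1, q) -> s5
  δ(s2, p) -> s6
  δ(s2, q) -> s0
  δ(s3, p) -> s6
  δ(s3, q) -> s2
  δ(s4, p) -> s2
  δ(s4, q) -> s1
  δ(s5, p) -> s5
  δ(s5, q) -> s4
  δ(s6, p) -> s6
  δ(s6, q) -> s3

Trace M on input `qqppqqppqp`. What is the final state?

s6

s0 --q--> s5
s5 --q--> s4
s4 --p--> s2
s2 --p--> s6
s6 --q--> s3
s3 --q--> s2
s2 --p--> s6
s6 --p--> s6
s6 --q--> s3
s3 --p--> s6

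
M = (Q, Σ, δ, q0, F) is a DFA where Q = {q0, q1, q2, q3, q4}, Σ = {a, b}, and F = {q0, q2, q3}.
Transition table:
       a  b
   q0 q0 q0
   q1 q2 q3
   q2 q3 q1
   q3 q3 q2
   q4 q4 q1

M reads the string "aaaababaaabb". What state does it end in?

q0

q0 --a--> q0
q0 --a--> q0
q0 --a--> q0
q0 --a--> q0
q0 --b--> q0
q0 --a--> q0
q0 --b--> q0
q0 --a--> q0
q0 --a--> q0
q0 --a--> q0
q0 --b--> q0
q0 --b--> q0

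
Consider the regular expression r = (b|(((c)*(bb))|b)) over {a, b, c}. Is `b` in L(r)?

The left alternative b matches b.

yes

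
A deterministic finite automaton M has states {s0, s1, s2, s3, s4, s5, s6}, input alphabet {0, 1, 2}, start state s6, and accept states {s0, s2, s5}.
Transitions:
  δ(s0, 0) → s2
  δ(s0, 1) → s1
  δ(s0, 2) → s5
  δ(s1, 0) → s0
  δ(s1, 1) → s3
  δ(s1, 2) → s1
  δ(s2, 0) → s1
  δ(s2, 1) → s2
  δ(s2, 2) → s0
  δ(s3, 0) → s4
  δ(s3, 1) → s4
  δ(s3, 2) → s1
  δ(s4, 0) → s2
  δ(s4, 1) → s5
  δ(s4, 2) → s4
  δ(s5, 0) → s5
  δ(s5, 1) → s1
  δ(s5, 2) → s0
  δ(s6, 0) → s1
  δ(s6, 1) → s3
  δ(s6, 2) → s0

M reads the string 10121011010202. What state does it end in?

s6 --1--> s3
s3 --0--> s4
s4 --1--> s5
s5 --2--> s0
s0 --1--> s1
s1 --0--> s0
s0 --1--> s1
s1 --1--> s3
s3 --0--> s4
s4 --1--> s5
s5 --0--> s5
s5 --2--> s0
s0 --0--> s2
s2 --2--> s0

s0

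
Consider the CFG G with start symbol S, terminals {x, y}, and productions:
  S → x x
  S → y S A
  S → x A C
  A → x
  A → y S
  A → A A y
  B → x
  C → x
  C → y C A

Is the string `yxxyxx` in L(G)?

S ⇒ ySA ⇒ yxxA ⇒ yxxyS ⇒ yxxyxx

yes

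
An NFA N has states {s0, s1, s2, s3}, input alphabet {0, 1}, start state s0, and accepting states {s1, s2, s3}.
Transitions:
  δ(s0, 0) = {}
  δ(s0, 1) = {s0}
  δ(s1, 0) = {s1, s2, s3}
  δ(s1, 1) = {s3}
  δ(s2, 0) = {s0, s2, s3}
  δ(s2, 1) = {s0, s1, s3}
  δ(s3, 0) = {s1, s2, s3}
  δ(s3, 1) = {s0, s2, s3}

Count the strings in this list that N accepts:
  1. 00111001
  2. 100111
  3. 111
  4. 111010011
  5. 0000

0

00111001: rejected
100111: rejected
111: rejected
111010011: rejected
0000: rejected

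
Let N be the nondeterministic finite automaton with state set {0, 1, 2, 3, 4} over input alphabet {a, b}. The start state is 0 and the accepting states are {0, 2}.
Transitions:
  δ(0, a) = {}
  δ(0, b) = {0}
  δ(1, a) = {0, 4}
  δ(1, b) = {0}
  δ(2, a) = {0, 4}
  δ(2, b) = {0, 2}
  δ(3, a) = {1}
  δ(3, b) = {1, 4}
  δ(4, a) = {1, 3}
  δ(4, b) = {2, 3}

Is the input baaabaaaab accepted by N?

Start: {0}
read b: {0}
read a: {}
The reachable set is empty and stays empty for the remaining 8 symbols.
Reachable ∩ accepting = {} — empty.

rejected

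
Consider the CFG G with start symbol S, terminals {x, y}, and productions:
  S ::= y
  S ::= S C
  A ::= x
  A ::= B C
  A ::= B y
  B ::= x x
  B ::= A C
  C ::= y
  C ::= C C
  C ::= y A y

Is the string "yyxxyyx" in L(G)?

no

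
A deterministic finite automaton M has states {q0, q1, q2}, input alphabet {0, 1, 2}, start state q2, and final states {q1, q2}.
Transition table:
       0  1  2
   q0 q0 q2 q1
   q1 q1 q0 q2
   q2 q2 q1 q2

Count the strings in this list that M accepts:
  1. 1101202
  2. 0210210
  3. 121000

1101202: accepted
0210210: accepted
121000: accepted

3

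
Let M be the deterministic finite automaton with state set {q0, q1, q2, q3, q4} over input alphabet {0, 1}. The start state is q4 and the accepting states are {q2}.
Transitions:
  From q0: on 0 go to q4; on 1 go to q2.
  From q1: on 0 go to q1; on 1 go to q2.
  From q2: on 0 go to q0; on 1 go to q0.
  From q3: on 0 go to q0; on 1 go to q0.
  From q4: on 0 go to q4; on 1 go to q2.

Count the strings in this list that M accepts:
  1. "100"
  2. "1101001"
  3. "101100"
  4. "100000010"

1

"100": rejected
"1101001": accepted
"101100": rejected
"100000010": rejected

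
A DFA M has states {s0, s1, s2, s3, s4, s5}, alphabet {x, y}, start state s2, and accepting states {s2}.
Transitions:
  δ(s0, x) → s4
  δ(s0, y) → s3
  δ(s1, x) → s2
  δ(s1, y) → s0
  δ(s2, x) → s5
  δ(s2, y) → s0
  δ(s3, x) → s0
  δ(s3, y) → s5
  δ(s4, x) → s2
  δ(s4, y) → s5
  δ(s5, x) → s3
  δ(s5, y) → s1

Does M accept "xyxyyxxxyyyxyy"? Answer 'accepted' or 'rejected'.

s2 --x--> s5
s5 --y--> s1
s1 --x--> s2
s2 --y--> s0
s0 --y--> s3
s3 --x--> s0
s0 --x--> s4
s4 --x--> s2
s2 --y--> s0
s0 --y--> s3
s3 --y--> s5
s5 --x--> s3
s3 --y--> s5
s5 --y--> s1
End in state s1, which is not an accepting state.

rejected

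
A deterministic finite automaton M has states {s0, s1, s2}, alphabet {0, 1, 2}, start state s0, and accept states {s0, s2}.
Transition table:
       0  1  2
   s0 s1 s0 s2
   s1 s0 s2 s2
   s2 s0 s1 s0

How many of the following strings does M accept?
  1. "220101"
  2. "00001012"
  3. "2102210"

2

"220101": accepted
"00001012": accepted
"2102210": rejected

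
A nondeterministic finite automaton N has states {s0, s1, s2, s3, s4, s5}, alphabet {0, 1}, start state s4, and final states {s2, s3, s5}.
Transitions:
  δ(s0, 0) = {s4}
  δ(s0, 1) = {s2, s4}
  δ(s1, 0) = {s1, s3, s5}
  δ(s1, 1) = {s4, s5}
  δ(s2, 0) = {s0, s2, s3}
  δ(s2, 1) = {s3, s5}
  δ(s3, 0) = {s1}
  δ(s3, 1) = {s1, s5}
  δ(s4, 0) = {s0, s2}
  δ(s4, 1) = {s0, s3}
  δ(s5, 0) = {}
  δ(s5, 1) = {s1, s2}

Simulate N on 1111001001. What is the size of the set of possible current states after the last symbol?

6

Start: {s4}
read 1: {s0, s3}
read 1: {s1, s2, s4, s5}
read 1: {s0, s1, s2, s3, s4, s5}
read 1: {s0, s1, s2, s3, s4, s5}
read 0: {s0, s1, s2, s3, s4, s5}
read 0: {s0, s1, s2, s3, s4, s5}
read 1: {s0, s1, s2, s3, s4, s5}
read 0: {s0, s1, s2, s3, s4, s5}
read 0: {s0, s1, s2, s3, s4, s5}
read 1: {s0, s1, s2, s3, s4, s5}
Final reachable set {s0, s1, s2, s3, s4, s5} has 6 states.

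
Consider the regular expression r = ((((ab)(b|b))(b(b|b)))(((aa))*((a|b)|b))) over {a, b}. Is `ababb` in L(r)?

No split of ababb into u·v has (((ab)(b|b))(b(b|b))) matching u and (((aa))*((a|b)|b)) matching v.

no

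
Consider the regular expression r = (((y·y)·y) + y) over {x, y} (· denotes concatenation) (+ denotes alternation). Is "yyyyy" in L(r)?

no

Neither ((y·y)·y) nor y matches yyyyy.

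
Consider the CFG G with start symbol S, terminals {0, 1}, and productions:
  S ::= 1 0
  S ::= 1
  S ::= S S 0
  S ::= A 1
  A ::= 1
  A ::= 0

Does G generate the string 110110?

S ⇒ SS0 ⇒ SS0S0 ⇒ 1S0S0 ⇒ 110S0 ⇒ 110A10 ⇒ 110110

yes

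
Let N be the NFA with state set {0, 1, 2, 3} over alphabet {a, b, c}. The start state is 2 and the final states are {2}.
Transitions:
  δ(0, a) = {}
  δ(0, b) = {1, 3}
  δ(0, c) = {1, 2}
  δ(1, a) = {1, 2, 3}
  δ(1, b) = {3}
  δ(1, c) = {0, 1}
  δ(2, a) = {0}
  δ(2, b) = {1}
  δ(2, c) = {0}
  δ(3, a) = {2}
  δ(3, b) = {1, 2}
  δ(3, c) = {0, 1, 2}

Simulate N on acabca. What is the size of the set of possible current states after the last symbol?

4

Start: {2}
read a: {0}
read c: {1, 2}
read a: {0, 1, 2, 3}
read b: {1, 2, 3}
read c: {0, 1, 2}
read a: {0, 1, 2, 3}
Final reachable set {0, 1, 2, 3} has 4 states.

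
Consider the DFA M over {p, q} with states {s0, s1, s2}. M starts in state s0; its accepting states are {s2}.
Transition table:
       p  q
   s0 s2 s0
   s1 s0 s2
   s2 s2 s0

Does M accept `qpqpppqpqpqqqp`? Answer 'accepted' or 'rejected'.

accepted

s0 --q--> s0
s0 --p--> s2
s2 --q--> s0
s0 --p--> s2
s2 --p--> s2
s2 --p--> s2
s2 --q--> s0
s0 --p--> s2
s2 --q--> s0
s0 --p--> s2
s2 --q--> s0
s0 --q--> s0
s0 --q--> s0
s0 --p--> s2
End in state s2, which is an accepting state.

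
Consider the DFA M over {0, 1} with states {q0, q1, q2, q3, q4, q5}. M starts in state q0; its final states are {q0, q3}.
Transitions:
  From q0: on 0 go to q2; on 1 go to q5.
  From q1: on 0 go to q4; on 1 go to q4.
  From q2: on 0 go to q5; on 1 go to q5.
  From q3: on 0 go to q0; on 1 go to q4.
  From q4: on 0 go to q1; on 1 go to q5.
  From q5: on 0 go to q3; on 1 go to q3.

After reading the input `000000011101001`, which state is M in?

q0 --0--> q2
q2 --0--> q5
q5 --0--> q3
q3 --0--> q0
q0 --0--> q2
q2 --0--> q5
q5 --0--> q3
q3 --1--> q4
q4 --1--> q5
q5 --1--> q3
q3 --0--> q0
q0 --1--> q5
q5 --0--> q3
q3 --0--> q0
q0 --1--> q5

q5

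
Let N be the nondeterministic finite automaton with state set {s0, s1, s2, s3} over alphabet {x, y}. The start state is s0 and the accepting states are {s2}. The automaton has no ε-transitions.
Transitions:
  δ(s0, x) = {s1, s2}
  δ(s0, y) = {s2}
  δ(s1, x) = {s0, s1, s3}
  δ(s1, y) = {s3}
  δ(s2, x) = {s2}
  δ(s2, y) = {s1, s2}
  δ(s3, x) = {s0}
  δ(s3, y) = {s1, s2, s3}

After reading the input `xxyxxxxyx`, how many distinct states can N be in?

4

Start: {s0}
read x: {s1, s2}
read x: {s0, s1, s2, s3}
read y: {s1, s2, s3}
read x: {s0, s1, s2, s3}
read x: {s0, s1, s2, s3}
read x: {s0, s1, s2, s3}
read x: {s0, s1, s2, s3}
read y: {s1, s2, s3}
read x: {s0, s1, s2, s3}
Final reachable set {s0, s1, s2, s3} has 4 states.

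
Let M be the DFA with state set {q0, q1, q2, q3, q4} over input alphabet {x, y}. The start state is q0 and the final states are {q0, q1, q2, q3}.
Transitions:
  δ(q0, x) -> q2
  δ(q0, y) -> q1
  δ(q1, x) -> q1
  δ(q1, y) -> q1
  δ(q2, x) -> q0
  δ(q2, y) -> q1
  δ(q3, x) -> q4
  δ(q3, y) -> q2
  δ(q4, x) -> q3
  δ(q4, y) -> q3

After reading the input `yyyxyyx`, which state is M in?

q1

q0 --y--> q1
q1 --y--> q1
q1 --y--> q1
q1 --x--> q1
q1 --y--> q1
q1 --y--> q1
q1 --x--> q1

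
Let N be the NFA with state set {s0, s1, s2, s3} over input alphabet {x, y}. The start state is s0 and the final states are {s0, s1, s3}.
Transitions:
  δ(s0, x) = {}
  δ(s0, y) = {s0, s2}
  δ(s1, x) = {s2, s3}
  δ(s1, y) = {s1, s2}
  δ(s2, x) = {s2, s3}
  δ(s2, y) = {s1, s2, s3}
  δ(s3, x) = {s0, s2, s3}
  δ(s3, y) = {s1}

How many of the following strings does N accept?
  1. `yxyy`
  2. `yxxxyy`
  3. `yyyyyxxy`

`yxyy`: accepted
`yxxxyy`: accepted
`yyyyyxxy`: accepted

3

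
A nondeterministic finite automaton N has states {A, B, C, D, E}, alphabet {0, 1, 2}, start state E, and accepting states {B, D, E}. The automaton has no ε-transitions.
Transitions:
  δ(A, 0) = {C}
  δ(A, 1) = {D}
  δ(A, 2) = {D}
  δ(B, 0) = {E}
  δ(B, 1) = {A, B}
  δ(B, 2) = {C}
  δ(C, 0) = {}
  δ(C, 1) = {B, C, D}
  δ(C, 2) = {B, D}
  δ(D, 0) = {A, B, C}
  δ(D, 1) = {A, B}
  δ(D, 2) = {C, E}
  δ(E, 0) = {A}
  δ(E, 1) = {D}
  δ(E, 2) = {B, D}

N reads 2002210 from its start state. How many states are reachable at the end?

Start: {E}
read 2: {B, D}
read 0: {A, B, C, E}
read 0: {A, C, E}
read 2: {B, D}
read 2: {C, E}
read 1: {B, C, D}
read 0: {A, B, C, E}
Final reachable set {A, B, C, E} has 4 states.

4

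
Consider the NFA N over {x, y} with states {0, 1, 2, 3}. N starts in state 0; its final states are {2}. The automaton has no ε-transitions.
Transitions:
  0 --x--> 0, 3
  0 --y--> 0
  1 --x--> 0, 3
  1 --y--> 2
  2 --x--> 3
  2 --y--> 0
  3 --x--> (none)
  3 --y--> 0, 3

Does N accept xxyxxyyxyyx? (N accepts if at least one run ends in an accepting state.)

Start: {0}
read x: {0, 3}
read x: {0, 3}
read y: {0, 3}
read x: {0, 3}
read x: {0, 3}
read y: {0, 3}
read y: {0, 3}
read x: {0, 3}
read y: {0, 3}
read y: {0, 3}
read x: {0, 3}
Reachable ∩ accepting = {} — empty.

rejected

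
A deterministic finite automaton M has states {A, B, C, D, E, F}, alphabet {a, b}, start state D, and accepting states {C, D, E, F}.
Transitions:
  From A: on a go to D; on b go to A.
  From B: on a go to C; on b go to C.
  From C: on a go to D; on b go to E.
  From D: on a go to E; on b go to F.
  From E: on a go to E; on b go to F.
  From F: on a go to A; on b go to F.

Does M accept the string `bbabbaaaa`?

accepted

D --b--> F
F --b--> F
F --a--> A
A --b--> A
A --b--> A
A --a--> D
D --a--> E
E --a--> E
E --a--> E
End in state E, which is an accepting state.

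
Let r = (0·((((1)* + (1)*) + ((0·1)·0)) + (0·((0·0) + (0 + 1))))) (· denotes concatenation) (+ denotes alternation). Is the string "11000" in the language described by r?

no

No split of 11000 into u·v has 0 matching u and ((((1)*+(1)*)+((0·1)·0))+(0·((0·0)+(0+1)))) matching v.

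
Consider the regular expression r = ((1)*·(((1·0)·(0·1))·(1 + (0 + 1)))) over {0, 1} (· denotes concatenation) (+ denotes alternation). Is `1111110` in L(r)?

No split of 1111110 into u·v has (1)* matching u and (((1·0)·(0·1))·(1+(0+1))) matching v.

no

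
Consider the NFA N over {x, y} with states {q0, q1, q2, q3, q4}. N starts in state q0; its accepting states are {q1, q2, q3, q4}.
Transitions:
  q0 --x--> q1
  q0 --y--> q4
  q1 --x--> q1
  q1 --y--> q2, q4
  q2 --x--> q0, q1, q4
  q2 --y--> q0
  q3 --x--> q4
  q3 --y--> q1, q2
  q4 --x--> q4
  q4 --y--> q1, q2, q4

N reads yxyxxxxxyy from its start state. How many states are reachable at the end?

Start: {q0}
read y: {q4}
read x: {q4}
read y: {q1, q2, q4}
read x: {q0, q1, q4}
read x: {q1, q4}
read x: {q1, q4}
read x: {q1, q4}
read x: {q1, q4}
read y: {q1, q2, q4}
read y: {q0, q1, q2, q4}
Final reachable set {q0, q1, q2, q4} has 4 states.

4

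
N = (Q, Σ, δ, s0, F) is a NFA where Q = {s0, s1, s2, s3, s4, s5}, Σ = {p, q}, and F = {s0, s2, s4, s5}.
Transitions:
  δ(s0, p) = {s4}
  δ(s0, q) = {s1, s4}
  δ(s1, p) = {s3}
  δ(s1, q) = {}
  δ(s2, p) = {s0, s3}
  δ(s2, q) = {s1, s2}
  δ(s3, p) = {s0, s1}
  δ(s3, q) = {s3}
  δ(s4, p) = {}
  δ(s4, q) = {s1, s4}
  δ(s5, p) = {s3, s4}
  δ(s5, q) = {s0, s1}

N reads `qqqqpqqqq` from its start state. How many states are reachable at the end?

1

Start: {s0}
read q: {s1, s4}
read q: {s1, s4}
read q: {s1, s4}
read q: {s1, s4}
read p: {s3}
read q: {s3}
read q: {s3}
read q: {s3}
read q: {s3}
Final reachable set {s3} has 1 state.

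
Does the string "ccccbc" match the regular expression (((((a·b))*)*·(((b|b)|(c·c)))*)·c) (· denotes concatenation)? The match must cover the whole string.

yes

Split as ccccb·c: ((((a·b))*)*·(((b|b)|(c·c)))*) matches ccccb and c matches c.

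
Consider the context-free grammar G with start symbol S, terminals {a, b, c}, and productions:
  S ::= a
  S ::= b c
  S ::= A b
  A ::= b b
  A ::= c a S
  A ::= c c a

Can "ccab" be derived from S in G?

S ⇒ Ab ⇒ ccab

yes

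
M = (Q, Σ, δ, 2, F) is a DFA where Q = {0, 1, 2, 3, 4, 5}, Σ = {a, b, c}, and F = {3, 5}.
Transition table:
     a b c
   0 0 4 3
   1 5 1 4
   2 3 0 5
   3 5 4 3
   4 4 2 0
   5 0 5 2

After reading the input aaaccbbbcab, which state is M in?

2 --a--> 3
3 --a--> 5
5 --a--> 0
0 --c--> 3
3 --c--> 3
3 --b--> 4
4 --b--> 2
2 --b--> 0
0 --c--> 3
3 --a--> 5
5 --b--> 5

5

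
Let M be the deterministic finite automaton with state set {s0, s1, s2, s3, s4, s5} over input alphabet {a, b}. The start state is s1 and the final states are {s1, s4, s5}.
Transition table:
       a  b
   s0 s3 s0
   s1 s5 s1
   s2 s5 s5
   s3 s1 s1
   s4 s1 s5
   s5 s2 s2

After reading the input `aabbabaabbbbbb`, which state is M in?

s2

s1 --a--> s5
s5 --a--> s2
s2 --b--> s5
s5 --b--> s2
s2 --a--> s5
s5 --b--> s2
s2 --a--> s5
s5 --a--> s2
s2 --b--> s5
s5 --b--> s2
s2 --b--> s5
s5 --b--> s2
s2 --b--> s5
s5 --b--> s2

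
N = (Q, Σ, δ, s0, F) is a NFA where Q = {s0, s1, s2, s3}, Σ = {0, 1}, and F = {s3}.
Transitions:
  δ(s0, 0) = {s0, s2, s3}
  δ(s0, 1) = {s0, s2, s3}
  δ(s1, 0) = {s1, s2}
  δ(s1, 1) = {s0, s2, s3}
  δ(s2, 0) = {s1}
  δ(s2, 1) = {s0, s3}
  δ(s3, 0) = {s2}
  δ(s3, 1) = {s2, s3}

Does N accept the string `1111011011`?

accepted

Start: {s0}
read 1: {s0, s2, s3}
read 1: {s0, s2, s3}
read 1: {s0, s2, s3}
read 1: {s0, s2, s3}
read 0: {s0, s1, s2, s3}
read 1: {s0, s2, s3}
read 1: {s0, s2, s3}
read 0: {s0, s1, s2, s3}
read 1: {s0, s2, s3}
read 1: {s0, s2, s3}
Reachable ∩ accepting = {s3} — nonempty.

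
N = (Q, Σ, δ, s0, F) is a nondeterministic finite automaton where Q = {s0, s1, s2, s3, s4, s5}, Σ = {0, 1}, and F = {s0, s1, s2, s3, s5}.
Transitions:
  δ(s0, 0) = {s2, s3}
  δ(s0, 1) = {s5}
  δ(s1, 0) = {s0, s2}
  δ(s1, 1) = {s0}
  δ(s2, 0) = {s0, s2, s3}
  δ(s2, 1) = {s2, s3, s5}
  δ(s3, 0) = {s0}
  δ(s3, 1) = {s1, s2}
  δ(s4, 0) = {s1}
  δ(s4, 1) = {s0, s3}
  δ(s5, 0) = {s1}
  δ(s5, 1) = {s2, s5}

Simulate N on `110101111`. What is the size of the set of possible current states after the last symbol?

Start: {s0}
read 1: {s5}
read 1: {s2, s5}
read 0: {s0, s1, s2, s3}
read 1: {s0, s1, s2, s3, s5}
read 0: {s0, s1, s2, s3}
read 1: {s0, s1, s2, s3, s5}
read 1: {s0, s1, s2, s3, s5}
read 1: {s0, s1, s2, s3, s5}
read 1: {s0, s1, s2, s3, s5}
Final reachable set {s0, s1, s2, s3, s5} has 5 states.

5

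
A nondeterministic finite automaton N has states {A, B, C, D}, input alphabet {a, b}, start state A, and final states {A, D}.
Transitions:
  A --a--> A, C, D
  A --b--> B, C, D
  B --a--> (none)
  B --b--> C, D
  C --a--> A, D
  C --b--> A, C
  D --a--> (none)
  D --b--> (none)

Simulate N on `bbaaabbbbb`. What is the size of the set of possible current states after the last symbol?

Start: {A}
read b: {B, C, D}
read b: {A, C, D}
read a: {A, C, D}
read a: {A, C, D}
read a: {A, C, D}
read b: {A, B, C, D}
read b: {A, B, C, D}
read b: {A, B, C, D}
read b: {A, B, C, D}
read b: {A, B, C, D}
Final reachable set {A, B, C, D} has 4 states.

4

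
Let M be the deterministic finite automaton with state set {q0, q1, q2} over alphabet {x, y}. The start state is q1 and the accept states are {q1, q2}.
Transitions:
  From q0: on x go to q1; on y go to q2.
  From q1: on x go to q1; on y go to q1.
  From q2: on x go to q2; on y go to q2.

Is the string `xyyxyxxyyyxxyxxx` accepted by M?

q1 --x--> q1
q1 --y--> q1
q1 --y--> q1
q1 --x--> q1
q1 --y--> q1
q1 --x--> q1
q1 --x--> q1
q1 --y--> q1
q1 --y--> q1
q1 --y--> q1
q1 --x--> q1
q1 --x--> q1
q1 --y--> q1
q1 --x--> q1
q1 --x--> q1
q1 --x--> q1
End in state q1, which is an accepting state.

accepted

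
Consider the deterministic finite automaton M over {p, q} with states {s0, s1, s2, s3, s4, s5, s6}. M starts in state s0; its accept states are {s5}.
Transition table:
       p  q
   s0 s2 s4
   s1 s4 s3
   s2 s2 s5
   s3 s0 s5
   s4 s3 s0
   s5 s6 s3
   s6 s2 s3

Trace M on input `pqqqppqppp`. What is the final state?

s0 --p--> s2
s2 --q--> s5
s5 --q--> s3
s3 --q--> s5
s5 --p--> s6
s6 --p--> s2
s2 --q--> s5
s5 --p--> s6
s6 --p--> s2
s2 --p--> s2

s2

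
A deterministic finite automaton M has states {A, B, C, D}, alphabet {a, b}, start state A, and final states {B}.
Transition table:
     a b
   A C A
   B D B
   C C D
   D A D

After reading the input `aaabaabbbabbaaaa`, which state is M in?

C

A --a--> C
C --a--> C
C --a--> C
C --b--> D
D --a--> A
A --a--> C
C --b--> D
D --b--> D
D --b--> D
D --a--> A
A --b--> A
A --b--> A
A --a--> C
C --a--> C
C --a--> C
C --a--> C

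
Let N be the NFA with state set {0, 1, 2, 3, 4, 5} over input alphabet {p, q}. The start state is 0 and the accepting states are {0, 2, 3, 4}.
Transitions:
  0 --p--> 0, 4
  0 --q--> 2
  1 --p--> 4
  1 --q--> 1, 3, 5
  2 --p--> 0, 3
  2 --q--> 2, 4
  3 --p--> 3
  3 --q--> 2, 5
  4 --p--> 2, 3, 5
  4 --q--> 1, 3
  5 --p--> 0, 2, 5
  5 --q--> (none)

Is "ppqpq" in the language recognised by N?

Start: {0}
read p: {0, 4}
read p: {0, 2, 3, 4, 5}
read q: {1, 2, 3, 4, 5}
read p: {0, 2, 3, 4, 5}
read q: {1, 2, 3, 4, 5}
Reachable ∩ accepting = {2, 3, 4} — nonempty.

accepted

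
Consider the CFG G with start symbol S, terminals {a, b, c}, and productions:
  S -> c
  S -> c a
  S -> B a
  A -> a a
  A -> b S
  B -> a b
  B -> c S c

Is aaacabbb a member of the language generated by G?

no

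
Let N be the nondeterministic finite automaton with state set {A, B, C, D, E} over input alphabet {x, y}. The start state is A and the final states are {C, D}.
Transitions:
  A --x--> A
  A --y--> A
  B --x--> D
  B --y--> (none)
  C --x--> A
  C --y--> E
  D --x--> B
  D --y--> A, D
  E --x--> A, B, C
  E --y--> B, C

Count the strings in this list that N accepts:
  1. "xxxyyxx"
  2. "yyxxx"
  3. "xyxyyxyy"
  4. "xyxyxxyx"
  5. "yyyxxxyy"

0

"xxxyyxx": rejected
"yyxxx": rejected
"xyxyyxyy": rejected
"xyxyxxyx": rejected
"yyyxxxyy": rejected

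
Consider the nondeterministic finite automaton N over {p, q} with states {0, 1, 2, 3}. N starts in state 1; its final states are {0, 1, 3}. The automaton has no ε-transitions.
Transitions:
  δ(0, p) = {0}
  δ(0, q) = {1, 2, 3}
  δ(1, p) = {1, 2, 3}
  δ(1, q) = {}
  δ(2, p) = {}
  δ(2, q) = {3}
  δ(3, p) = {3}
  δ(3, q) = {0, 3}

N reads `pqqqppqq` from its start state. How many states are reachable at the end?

Start: {1}
read p: {1, 2, 3}
read q: {0, 3}
read q: {0, 1, 2, 3}
read q: {0, 1, 2, 3}
read p: {0, 1, 2, 3}
read p: {0, 1, 2, 3}
read q: {0, 1, 2, 3}
read q: {0, 1, 2, 3}
Final reachable set {0, 1, 2, 3} has 4 states.

4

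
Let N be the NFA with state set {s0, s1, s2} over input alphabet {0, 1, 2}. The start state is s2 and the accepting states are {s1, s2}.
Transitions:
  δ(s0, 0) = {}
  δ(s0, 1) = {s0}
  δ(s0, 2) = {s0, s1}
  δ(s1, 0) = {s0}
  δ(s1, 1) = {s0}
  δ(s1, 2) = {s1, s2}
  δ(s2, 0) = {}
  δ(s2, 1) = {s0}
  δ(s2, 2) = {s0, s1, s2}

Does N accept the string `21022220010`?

Start: {s2}
read 2: {s0, s1, s2}
read 1: {s0}
read 0: {}
The reachable set is empty and stays empty for the remaining 8 symbols.
Reachable ∩ accepting = {} — empty.

rejected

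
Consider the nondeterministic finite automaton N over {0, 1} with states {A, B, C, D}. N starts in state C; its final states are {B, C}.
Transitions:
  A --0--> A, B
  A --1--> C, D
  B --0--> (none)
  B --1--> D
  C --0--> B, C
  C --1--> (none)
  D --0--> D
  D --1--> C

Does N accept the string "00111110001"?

rejected

Start: {C}
read 0: {B, C}
read 0: {B, C}
read 1: {D}
read 1: {C}
read 1: {}
The reachable set is empty and stays empty for the remaining 6 symbols.
Reachable ∩ accepting = {} — empty.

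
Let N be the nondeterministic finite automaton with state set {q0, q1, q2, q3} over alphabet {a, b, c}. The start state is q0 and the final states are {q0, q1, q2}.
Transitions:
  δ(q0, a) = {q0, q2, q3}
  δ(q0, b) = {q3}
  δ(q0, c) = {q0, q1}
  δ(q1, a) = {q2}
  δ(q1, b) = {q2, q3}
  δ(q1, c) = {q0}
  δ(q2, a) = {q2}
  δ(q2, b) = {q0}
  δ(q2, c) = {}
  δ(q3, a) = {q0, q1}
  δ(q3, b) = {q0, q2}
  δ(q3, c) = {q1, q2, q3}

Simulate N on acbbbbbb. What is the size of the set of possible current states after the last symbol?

Start: {q0}
read a: {q0, q2, q3}
read c: {q0, q1, q2, q3}
read b: {q0, q2, q3}
read b: {q0, q2, q3}
read b: {q0, q2, q3}
read b: {q0, q2, q3}
read b: {q0, q2, q3}
read b: {q0, q2, q3}
Final reachable set {q0, q2, q3} has 3 states.

3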